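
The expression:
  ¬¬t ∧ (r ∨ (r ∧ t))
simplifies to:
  r ∧ t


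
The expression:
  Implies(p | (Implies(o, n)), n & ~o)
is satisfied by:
  {n: True, o: False, p: False}
  {n: True, p: True, o: False}
  {o: True, p: False, n: False}


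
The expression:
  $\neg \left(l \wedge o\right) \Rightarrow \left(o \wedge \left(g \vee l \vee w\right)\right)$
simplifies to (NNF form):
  $o \wedge \left(g \vee l \vee w\right)$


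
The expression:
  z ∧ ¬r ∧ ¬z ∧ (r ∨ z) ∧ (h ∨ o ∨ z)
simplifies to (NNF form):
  False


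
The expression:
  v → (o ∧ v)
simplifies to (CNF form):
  o ∨ ¬v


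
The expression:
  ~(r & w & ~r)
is always true.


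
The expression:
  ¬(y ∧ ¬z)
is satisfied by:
  {z: True, y: False}
  {y: False, z: False}
  {y: True, z: True}


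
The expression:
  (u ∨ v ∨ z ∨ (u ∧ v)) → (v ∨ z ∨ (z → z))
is always true.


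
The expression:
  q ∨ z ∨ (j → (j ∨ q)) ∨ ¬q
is always true.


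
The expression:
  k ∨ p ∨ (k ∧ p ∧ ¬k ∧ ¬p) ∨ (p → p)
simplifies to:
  True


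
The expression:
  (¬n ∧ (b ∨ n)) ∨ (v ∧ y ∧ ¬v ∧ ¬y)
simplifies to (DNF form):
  b ∧ ¬n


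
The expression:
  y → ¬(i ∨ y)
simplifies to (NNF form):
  ¬y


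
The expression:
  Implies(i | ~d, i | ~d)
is always true.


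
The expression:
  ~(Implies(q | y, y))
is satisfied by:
  {q: True, y: False}


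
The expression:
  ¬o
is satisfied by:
  {o: False}


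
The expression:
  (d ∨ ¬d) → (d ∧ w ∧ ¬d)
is never true.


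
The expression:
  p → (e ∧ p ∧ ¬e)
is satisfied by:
  {p: False}


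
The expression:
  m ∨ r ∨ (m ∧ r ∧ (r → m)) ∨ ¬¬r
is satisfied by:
  {r: True, m: True}
  {r: True, m: False}
  {m: True, r: False}


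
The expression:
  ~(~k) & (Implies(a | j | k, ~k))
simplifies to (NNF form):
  False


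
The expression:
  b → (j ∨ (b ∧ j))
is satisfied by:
  {j: True, b: False}
  {b: False, j: False}
  {b: True, j: True}


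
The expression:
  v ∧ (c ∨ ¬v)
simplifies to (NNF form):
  c ∧ v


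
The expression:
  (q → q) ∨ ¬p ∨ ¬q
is always true.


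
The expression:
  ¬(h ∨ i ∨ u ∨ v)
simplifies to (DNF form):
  ¬h ∧ ¬i ∧ ¬u ∧ ¬v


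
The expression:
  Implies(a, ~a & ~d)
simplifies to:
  ~a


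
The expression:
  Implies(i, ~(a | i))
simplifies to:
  ~i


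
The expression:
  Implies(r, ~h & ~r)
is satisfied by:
  {r: False}


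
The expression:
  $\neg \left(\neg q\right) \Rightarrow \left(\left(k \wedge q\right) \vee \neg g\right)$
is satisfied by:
  {k: True, g: False, q: False}
  {g: False, q: False, k: False}
  {k: True, q: True, g: False}
  {q: True, g: False, k: False}
  {k: True, g: True, q: False}
  {g: True, k: False, q: False}
  {k: True, q: True, g: True}


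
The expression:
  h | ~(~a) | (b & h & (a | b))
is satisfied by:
  {a: True, h: True}
  {a: True, h: False}
  {h: True, a: False}


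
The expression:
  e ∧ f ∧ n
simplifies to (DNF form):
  e ∧ f ∧ n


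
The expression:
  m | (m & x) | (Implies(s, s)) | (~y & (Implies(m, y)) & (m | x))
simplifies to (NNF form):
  True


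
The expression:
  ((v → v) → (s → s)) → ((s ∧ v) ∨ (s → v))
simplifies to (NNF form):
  v ∨ ¬s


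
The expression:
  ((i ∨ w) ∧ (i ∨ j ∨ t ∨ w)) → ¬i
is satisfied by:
  {i: False}


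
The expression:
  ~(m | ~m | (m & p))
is never true.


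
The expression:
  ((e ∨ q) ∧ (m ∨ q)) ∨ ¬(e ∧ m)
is always true.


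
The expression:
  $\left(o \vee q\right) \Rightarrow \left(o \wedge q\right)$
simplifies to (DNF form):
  $\left(o \wedge q\right) \vee \left(\neg o \wedge \neg q\right)$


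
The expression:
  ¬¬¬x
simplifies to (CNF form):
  ¬x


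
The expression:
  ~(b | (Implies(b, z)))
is never true.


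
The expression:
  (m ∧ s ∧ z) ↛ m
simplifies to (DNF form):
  False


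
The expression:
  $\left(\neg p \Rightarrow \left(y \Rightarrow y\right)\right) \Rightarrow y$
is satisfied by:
  {y: True}


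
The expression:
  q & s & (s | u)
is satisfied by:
  {s: True, q: True}


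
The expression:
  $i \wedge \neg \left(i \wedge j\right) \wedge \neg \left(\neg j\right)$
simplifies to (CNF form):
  $\text{False}$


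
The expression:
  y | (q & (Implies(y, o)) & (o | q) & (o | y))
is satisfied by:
  {y: True, o: True, q: True}
  {y: True, o: True, q: False}
  {y: True, q: True, o: False}
  {y: True, q: False, o: False}
  {o: True, q: True, y: False}


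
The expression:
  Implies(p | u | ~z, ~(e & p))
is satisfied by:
  {p: False, e: False}
  {e: True, p: False}
  {p: True, e: False}


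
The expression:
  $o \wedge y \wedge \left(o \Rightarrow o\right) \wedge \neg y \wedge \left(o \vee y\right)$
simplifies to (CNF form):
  $\text{False}$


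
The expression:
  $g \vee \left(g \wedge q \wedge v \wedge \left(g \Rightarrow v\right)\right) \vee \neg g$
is always true.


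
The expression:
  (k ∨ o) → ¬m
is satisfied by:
  {k: False, m: False, o: False}
  {o: True, k: False, m: False}
  {k: True, o: False, m: False}
  {o: True, k: True, m: False}
  {m: True, o: False, k: False}


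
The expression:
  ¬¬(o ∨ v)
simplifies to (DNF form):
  o ∨ v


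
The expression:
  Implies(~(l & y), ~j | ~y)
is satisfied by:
  {l: True, y: False, j: False}
  {l: False, y: False, j: False}
  {j: True, l: True, y: False}
  {j: True, l: False, y: False}
  {y: True, l: True, j: False}
  {y: True, l: False, j: False}
  {y: True, j: True, l: True}


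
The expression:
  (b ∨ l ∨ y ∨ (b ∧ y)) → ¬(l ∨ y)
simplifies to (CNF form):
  ¬l ∧ ¬y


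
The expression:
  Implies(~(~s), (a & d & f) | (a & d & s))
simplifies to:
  ~s | (a & d)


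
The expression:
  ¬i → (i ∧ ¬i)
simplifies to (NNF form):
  i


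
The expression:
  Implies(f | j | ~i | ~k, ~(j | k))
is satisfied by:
  {i: True, f: False, k: False, j: False}
  {i: False, f: False, k: False, j: False}
  {i: True, f: True, k: False, j: False}
  {f: True, i: False, k: False, j: False}
  {k: True, i: True, f: False, j: False}


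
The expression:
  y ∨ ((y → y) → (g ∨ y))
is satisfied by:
  {y: True, g: True}
  {y: True, g: False}
  {g: True, y: False}


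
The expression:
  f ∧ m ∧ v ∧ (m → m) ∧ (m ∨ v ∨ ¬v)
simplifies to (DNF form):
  f ∧ m ∧ v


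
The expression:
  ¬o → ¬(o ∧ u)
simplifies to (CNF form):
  True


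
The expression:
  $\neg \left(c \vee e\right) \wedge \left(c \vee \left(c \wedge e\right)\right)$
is never true.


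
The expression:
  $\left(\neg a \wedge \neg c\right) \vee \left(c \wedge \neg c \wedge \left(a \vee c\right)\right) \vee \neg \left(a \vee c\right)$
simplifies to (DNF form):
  $\neg a \wedge \neg c$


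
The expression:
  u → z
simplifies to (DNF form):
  z ∨ ¬u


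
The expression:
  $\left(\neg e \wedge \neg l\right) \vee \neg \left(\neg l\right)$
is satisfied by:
  {l: True, e: False}
  {e: False, l: False}
  {e: True, l: True}


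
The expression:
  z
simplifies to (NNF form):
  z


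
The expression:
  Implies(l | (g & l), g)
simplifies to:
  g | ~l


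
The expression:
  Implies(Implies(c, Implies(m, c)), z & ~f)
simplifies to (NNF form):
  z & ~f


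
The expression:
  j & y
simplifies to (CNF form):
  j & y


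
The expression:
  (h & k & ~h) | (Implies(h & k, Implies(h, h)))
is always true.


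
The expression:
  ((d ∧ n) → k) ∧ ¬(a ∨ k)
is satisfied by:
  {d: False, n: False, k: False, a: False}
  {n: True, a: False, d: False, k: False}
  {d: True, a: False, n: False, k: False}


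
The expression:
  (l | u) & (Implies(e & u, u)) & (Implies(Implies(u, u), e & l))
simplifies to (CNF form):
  e & l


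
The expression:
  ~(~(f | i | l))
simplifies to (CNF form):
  f | i | l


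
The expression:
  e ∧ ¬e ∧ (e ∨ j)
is never true.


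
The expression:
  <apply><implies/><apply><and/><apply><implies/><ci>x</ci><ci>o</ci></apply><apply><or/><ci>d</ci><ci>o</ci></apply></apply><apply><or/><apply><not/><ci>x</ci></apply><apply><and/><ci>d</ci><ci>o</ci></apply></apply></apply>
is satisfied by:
  {d: True, x: False, o: False}
  {x: False, o: False, d: False}
  {d: True, o: True, x: False}
  {o: True, x: False, d: False}
  {d: True, x: True, o: False}
  {x: True, d: False, o: False}
  {d: True, o: True, x: True}


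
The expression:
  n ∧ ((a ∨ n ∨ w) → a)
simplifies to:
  a ∧ n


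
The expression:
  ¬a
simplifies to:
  ¬a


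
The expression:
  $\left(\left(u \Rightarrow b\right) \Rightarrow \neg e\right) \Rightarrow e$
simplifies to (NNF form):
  $e$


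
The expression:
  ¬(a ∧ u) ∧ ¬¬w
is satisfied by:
  {w: True, u: False, a: False}
  {w: True, a: True, u: False}
  {w: True, u: True, a: False}


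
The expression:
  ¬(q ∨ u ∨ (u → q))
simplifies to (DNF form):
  False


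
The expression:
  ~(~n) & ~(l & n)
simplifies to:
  n & ~l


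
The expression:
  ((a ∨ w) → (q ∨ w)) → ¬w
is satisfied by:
  {w: False}


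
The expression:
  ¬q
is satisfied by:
  {q: False}


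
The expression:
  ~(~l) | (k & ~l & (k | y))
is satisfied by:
  {k: True, l: True}
  {k: True, l: False}
  {l: True, k: False}


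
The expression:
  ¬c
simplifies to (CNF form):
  ¬c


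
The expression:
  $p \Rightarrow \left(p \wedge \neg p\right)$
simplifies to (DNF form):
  $\neg p$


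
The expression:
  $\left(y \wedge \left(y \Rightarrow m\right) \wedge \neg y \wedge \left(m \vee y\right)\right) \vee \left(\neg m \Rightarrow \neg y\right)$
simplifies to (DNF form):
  $m \vee \neg y$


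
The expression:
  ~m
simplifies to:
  ~m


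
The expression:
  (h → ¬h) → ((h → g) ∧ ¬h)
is always true.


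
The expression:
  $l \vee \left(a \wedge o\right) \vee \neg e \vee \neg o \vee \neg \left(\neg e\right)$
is always true.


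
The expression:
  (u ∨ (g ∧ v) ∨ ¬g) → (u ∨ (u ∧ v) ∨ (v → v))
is always true.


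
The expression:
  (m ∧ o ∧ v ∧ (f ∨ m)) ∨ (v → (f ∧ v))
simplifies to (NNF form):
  f ∨ (m ∧ o) ∨ ¬v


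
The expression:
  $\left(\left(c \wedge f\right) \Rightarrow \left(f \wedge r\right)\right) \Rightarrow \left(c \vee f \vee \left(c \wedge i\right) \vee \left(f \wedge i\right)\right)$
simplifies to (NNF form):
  $c \vee f$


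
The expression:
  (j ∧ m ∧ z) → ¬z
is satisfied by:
  {m: False, z: False, j: False}
  {j: True, m: False, z: False}
  {z: True, m: False, j: False}
  {j: True, z: True, m: False}
  {m: True, j: False, z: False}
  {j: True, m: True, z: False}
  {z: True, m: True, j: False}


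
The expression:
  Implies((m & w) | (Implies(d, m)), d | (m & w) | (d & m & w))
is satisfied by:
  {d: True, m: True, w: True}
  {d: True, m: True, w: False}
  {d: True, w: True, m: False}
  {d: True, w: False, m: False}
  {m: True, w: True, d: False}


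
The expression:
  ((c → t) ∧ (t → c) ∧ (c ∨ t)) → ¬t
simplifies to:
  ¬c ∨ ¬t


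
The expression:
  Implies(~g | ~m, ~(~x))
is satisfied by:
  {x: True, m: True, g: True}
  {x: True, m: True, g: False}
  {x: True, g: True, m: False}
  {x: True, g: False, m: False}
  {m: True, g: True, x: False}


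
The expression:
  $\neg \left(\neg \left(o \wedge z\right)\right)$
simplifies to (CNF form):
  $o \wedge z$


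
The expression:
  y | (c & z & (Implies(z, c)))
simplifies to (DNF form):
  y | (c & z)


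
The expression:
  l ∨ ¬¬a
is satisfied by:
  {a: True, l: True}
  {a: True, l: False}
  {l: True, a: False}


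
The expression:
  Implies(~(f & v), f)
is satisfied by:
  {f: True}


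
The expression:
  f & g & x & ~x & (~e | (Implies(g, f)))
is never true.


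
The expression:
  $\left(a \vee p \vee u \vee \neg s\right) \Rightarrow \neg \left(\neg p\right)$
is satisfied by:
  {p: True, s: True, u: False, a: False}
  {p: True, s: False, u: False, a: False}
  {a: True, p: True, s: True, u: False}
  {a: True, p: True, s: False, u: False}
  {p: True, u: True, s: True, a: False}
  {p: True, u: True, s: False, a: False}
  {p: True, u: True, a: True, s: True}
  {p: True, u: True, a: True, s: False}
  {s: True, p: False, u: False, a: False}


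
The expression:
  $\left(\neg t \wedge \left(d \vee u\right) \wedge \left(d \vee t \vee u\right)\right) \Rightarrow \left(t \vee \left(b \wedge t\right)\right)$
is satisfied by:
  {t: True, u: False, d: False}
  {d: True, t: True, u: False}
  {t: True, u: True, d: False}
  {d: True, t: True, u: True}
  {d: False, u: False, t: False}


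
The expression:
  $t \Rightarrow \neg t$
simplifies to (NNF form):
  $\neg t$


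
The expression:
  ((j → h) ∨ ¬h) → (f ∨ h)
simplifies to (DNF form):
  f ∨ h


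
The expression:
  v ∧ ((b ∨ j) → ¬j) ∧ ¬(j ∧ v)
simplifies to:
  v ∧ ¬j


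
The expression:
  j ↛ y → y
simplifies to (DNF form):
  y ∨ ¬j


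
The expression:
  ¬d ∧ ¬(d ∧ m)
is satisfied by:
  {d: False}


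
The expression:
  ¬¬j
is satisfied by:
  {j: True}


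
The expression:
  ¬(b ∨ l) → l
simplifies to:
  b ∨ l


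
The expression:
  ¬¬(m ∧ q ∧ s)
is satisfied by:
  {m: True, s: True, q: True}


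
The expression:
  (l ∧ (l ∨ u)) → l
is always true.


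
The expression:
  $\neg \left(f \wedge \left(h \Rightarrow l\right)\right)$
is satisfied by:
  {h: True, l: False, f: False}
  {l: False, f: False, h: False}
  {h: True, l: True, f: False}
  {l: True, h: False, f: False}
  {f: True, h: True, l: False}


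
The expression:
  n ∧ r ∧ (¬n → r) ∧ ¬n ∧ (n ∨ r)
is never true.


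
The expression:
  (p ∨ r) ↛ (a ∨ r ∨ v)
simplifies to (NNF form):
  p ∧ ¬a ∧ ¬r ∧ ¬v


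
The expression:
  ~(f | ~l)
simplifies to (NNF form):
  l & ~f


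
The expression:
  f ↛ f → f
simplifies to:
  True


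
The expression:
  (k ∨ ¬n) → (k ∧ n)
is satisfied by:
  {n: True}


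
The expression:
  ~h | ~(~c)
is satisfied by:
  {c: True, h: False}
  {h: False, c: False}
  {h: True, c: True}


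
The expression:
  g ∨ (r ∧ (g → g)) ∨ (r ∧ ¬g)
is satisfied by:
  {r: True, g: True}
  {r: True, g: False}
  {g: True, r: False}


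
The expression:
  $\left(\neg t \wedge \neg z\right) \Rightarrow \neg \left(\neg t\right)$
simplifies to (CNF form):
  $t \vee z$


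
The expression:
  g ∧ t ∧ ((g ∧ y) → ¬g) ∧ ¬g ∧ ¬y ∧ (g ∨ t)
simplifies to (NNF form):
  False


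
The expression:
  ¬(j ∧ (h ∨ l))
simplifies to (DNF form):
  (¬h ∧ ¬l) ∨ ¬j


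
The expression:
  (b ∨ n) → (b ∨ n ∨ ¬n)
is always true.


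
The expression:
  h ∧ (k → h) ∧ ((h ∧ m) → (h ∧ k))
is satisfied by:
  {h: True, k: True, m: False}
  {h: True, m: False, k: False}
  {h: True, k: True, m: True}


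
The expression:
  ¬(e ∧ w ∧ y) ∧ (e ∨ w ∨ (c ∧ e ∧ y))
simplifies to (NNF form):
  (e ∧ ¬w) ∨ (w ∧ ¬e) ∨ (w ∧ ¬y)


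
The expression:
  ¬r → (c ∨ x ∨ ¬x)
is always true.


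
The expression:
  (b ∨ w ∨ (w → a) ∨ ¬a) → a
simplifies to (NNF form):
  a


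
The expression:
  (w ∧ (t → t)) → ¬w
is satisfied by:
  {w: False}


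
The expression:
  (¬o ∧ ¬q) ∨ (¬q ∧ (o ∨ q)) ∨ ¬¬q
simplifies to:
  True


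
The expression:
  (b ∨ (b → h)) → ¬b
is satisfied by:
  {b: False}


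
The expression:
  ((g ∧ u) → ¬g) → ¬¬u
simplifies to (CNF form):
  u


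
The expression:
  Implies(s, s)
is always true.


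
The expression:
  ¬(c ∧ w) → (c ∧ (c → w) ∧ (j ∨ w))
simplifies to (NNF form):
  c ∧ w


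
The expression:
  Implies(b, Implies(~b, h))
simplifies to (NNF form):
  True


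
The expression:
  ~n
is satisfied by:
  {n: False}


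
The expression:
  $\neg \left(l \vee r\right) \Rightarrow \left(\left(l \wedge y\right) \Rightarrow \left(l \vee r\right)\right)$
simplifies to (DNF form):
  $\text{True}$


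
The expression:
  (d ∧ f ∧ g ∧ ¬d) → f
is always true.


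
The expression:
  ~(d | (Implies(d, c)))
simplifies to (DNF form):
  False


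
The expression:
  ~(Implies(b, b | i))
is never true.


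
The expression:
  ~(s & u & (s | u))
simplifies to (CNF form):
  ~s | ~u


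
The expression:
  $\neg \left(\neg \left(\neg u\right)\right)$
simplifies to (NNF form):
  $\neg u$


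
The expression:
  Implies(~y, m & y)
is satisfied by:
  {y: True}


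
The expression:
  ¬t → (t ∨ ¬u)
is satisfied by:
  {t: True, u: False}
  {u: False, t: False}
  {u: True, t: True}


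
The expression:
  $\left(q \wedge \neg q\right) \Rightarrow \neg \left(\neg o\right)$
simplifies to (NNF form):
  $\text{True}$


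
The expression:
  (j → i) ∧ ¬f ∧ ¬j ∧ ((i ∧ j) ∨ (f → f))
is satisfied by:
  {f: False, j: False}


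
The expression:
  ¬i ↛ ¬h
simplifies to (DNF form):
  h ∧ ¬i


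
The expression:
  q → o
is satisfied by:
  {o: True, q: False}
  {q: False, o: False}
  {q: True, o: True}


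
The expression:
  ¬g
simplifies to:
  ¬g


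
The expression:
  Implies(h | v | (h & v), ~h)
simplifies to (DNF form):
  ~h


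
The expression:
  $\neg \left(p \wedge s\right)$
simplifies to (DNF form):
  $\neg p \vee \neg s$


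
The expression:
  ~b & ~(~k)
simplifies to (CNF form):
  k & ~b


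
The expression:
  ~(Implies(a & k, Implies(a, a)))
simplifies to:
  False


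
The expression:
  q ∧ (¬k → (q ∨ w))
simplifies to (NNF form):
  q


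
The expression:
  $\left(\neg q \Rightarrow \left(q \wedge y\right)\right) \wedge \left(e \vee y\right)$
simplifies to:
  $q \wedge \left(e \vee y\right)$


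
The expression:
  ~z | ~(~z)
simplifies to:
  True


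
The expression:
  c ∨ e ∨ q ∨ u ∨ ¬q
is always true.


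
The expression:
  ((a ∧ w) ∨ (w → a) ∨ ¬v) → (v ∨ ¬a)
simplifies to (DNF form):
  v ∨ ¬a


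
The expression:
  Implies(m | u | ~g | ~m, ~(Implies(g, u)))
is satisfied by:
  {g: True, u: False}


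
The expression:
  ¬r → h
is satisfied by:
  {r: True, h: True}
  {r: True, h: False}
  {h: True, r: False}


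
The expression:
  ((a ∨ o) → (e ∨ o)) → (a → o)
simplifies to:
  o ∨ ¬a ∨ ¬e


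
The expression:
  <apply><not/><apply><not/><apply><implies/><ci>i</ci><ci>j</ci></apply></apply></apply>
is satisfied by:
  {j: True, i: False}
  {i: False, j: False}
  {i: True, j: True}


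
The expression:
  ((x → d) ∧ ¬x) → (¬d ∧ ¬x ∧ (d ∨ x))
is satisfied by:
  {x: True}


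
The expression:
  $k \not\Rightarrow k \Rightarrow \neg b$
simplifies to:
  $\text{True}$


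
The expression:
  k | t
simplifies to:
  k | t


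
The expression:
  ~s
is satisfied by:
  {s: False}


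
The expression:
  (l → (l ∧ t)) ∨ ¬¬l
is always true.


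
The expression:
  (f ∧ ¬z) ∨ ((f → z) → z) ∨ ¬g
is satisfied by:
  {z: True, f: True, g: False}
  {z: True, f: False, g: False}
  {f: True, z: False, g: False}
  {z: False, f: False, g: False}
  {g: True, z: True, f: True}
  {g: True, z: True, f: False}
  {g: True, f: True, z: False}


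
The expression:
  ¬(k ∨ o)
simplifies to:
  ¬k ∧ ¬o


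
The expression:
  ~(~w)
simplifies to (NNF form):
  w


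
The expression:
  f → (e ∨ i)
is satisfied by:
  {i: True, e: True, f: False}
  {i: True, e: False, f: False}
  {e: True, i: False, f: False}
  {i: False, e: False, f: False}
  {f: True, i: True, e: True}
  {f: True, i: True, e: False}
  {f: True, e: True, i: False}


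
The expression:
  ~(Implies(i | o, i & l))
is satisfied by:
  {o: True, l: False, i: False}
  {i: True, o: True, l: False}
  {i: True, l: False, o: False}
  {o: True, l: True, i: False}


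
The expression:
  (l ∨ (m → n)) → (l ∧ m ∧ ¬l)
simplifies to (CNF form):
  m ∧ ¬l ∧ ¬n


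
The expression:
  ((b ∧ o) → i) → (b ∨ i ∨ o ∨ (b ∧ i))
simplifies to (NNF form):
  b ∨ i ∨ o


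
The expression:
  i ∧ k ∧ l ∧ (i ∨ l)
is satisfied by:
  {k: True, i: True, l: True}


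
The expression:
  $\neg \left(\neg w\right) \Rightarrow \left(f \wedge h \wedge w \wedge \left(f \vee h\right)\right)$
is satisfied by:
  {h: True, f: True, w: False}
  {h: True, f: False, w: False}
  {f: True, h: False, w: False}
  {h: False, f: False, w: False}
  {h: True, w: True, f: True}


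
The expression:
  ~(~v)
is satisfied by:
  {v: True}


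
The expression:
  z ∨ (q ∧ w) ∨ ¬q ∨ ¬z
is always true.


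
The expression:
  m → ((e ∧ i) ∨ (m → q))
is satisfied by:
  {q: True, e: True, i: True, m: False}
  {q: True, e: True, i: False, m: False}
  {q: True, i: True, m: False, e: False}
  {q: True, i: False, m: False, e: False}
  {e: True, i: True, m: False, q: False}
  {e: True, i: False, m: False, q: False}
  {i: True, e: False, m: False, q: False}
  {i: False, e: False, m: False, q: False}
  {q: True, e: True, m: True, i: True}
  {q: True, e: True, m: True, i: False}
  {q: True, m: True, i: True, e: False}
  {q: True, m: True, i: False, e: False}
  {e: True, m: True, i: True, q: False}


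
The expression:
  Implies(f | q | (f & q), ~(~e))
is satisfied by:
  {e: True, f: False, q: False}
  {q: True, e: True, f: False}
  {e: True, f: True, q: False}
  {q: True, e: True, f: True}
  {q: False, f: False, e: False}


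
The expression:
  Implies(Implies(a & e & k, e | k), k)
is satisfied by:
  {k: True}


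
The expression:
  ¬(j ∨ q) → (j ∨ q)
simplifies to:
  j ∨ q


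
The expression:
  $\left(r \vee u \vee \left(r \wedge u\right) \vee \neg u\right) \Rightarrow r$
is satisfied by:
  {r: True}


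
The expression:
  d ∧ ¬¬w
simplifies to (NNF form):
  d ∧ w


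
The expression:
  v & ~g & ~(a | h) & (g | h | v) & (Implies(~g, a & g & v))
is never true.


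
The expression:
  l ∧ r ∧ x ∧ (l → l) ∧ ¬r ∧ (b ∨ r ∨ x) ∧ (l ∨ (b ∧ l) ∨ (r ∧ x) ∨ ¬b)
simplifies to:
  False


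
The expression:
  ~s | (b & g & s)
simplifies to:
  ~s | (b & g)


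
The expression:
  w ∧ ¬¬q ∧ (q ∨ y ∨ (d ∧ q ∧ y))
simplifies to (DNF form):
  q ∧ w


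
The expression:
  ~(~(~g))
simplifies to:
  ~g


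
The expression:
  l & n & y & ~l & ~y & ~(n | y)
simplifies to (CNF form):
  False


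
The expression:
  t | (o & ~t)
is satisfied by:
  {t: True, o: True}
  {t: True, o: False}
  {o: True, t: False}


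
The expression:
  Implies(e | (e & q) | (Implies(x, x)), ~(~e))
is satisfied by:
  {e: True}


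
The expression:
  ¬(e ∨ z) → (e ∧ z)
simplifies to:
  e ∨ z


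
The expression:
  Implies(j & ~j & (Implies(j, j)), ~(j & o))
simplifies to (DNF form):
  True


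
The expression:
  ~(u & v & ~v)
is always true.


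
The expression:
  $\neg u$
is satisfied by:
  {u: False}


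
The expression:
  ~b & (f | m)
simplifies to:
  ~b & (f | m)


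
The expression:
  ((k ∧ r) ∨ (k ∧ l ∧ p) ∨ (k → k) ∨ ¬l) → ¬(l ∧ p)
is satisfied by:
  {l: False, p: False}
  {p: True, l: False}
  {l: True, p: False}


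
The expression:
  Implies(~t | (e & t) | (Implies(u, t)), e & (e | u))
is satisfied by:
  {e: True}


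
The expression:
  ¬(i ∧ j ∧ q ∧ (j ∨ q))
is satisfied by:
  {q: False, i: False, j: False}
  {j: True, q: False, i: False}
  {i: True, q: False, j: False}
  {j: True, i: True, q: False}
  {q: True, j: False, i: False}
  {j: True, q: True, i: False}
  {i: True, q: True, j: False}


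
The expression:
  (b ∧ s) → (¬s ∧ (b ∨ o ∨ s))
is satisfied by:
  {s: False, b: False}
  {b: True, s: False}
  {s: True, b: False}


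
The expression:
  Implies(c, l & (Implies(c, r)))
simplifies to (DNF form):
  ~c | (l & r)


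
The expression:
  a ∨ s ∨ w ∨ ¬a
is always true.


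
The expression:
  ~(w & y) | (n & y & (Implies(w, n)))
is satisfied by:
  {n: True, w: False, y: False}
  {w: False, y: False, n: False}
  {n: True, y: True, w: False}
  {y: True, w: False, n: False}
  {n: True, w: True, y: False}
  {w: True, n: False, y: False}
  {n: True, y: True, w: True}


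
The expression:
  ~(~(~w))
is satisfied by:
  {w: False}


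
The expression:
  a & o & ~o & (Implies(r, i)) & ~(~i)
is never true.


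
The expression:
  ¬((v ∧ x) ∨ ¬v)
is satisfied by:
  {v: True, x: False}


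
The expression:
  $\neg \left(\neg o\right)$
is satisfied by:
  {o: True}


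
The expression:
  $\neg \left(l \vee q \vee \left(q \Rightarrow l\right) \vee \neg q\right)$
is never true.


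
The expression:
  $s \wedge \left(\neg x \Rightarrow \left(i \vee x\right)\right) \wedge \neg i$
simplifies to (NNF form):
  $s \wedge x \wedge \neg i$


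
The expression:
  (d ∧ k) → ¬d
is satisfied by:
  {k: False, d: False}
  {d: True, k: False}
  {k: True, d: False}


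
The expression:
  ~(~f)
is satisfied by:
  {f: True}


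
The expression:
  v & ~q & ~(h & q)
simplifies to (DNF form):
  v & ~q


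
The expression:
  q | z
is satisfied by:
  {q: True, z: True}
  {q: True, z: False}
  {z: True, q: False}


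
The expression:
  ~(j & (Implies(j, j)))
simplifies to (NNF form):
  ~j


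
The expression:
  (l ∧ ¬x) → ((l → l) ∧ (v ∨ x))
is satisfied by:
  {x: True, v: True, l: False}
  {x: True, l: False, v: False}
  {v: True, l: False, x: False}
  {v: False, l: False, x: False}
  {x: True, v: True, l: True}
  {x: True, l: True, v: False}
  {v: True, l: True, x: False}


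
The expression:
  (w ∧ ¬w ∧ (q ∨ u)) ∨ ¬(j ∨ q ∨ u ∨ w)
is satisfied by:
  {q: False, u: False, w: False, j: False}


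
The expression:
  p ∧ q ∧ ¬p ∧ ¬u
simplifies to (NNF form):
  False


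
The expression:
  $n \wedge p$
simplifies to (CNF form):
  $n \wedge p$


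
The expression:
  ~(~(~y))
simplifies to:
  ~y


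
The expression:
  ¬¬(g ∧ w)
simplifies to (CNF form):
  g ∧ w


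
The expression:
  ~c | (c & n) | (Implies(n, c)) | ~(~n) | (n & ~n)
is always true.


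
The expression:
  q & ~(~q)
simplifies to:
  q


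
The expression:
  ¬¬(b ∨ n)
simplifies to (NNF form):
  b ∨ n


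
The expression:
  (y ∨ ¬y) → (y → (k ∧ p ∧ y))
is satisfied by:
  {p: True, k: True, y: False}
  {p: True, k: False, y: False}
  {k: True, p: False, y: False}
  {p: False, k: False, y: False}
  {y: True, p: True, k: True}


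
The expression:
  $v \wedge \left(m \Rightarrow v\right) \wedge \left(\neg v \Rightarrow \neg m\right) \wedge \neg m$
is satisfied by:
  {v: True, m: False}


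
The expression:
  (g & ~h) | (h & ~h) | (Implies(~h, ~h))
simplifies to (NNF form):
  True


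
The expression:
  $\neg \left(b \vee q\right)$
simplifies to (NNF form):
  $\neg b \wedge \neg q$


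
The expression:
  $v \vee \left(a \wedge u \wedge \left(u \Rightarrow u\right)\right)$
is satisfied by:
  {v: True, u: True, a: True}
  {v: True, u: True, a: False}
  {v: True, a: True, u: False}
  {v: True, a: False, u: False}
  {u: True, a: True, v: False}


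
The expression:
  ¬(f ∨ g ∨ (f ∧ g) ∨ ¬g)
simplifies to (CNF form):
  False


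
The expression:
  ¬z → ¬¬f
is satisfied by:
  {z: True, f: True}
  {z: True, f: False}
  {f: True, z: False}


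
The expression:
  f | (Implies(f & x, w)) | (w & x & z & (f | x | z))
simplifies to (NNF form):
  True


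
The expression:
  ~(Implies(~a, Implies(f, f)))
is never true.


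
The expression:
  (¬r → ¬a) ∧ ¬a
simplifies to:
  ¬a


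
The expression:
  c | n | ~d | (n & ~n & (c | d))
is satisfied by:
  {n: True, c: True, d: False}
  {n: True, c: False, d: False}
  {c: True, n: False, d: False}
  {n: False, c: False, d: False}
  {n: True, d: True, c: True}
  {n: True, d: True, c: False}
  {d: True, c: True, n: False}


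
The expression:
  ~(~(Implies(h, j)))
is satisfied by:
  {j: True, h: False}
  {h: False, j: False}
  {h: True, j: True}


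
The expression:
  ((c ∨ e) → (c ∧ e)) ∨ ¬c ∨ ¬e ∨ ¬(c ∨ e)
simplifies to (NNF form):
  True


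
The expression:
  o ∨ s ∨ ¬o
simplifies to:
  True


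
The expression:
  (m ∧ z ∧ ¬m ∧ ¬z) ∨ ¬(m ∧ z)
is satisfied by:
  {m: False, z: False}
  {z: True, m: False}
  {m: True, z: False}


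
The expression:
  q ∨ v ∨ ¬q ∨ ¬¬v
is always true.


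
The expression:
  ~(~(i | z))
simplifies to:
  i | z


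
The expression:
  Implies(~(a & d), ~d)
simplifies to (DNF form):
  a | ~d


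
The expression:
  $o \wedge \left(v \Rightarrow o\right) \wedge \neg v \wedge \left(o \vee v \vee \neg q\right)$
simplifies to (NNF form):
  $o \wedge \neg v$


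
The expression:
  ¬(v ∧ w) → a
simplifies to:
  a ∨ (v ∧ w)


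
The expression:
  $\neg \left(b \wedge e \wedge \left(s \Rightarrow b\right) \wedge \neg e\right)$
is always true.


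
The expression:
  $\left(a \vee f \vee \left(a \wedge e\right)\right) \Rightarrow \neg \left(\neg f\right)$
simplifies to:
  $f \vee \neg a$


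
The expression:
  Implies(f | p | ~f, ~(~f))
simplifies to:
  f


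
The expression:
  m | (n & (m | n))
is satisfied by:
  {n: True, m: True}
  {n: True, m: False}
  {m: True, n: False}


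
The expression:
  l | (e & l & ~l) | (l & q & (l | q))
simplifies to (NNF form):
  l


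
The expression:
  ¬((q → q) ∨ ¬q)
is never true.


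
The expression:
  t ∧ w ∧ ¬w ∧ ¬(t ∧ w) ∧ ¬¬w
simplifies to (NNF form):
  False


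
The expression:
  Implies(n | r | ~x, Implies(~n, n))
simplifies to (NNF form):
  n | (x & ~r)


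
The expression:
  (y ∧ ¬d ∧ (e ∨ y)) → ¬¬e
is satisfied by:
  {d: True, e: True, y: False}
  {d: True, e: False, y: False}
  {e: True, d: False, y: False}
  {d: False, e: False, y: False}
  {y: True, d: True, e: True}
  {y: True, d: True, e: False}
  {y: True, e: True, d: False}


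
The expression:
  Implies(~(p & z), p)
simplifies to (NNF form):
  p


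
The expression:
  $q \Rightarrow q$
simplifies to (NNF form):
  $\text{True}$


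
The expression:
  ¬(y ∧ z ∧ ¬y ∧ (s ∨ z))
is always true.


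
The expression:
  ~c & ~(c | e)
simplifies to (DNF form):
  ~c & ~e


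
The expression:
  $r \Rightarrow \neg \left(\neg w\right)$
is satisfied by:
  {w: True, r: False}
  {r: False, w: False}
  {r: True, w: True}


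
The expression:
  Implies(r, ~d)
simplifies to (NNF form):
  ~d | ~r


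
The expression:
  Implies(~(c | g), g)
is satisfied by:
  {c: True, g: True}
  {c: True, g: False}
  {g: True, c: False}


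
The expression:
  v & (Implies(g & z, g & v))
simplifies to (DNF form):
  v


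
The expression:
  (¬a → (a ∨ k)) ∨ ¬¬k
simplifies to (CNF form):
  a ∨ k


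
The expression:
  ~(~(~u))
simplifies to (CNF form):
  ~u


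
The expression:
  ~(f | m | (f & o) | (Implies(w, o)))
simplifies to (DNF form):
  w & ~f & ~m & ~o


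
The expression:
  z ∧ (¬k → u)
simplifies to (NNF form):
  z ∧ (k ∨ u)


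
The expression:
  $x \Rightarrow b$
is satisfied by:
  {b: True, x: False}
  {x: False, b: False}
  {x: True, b: True}


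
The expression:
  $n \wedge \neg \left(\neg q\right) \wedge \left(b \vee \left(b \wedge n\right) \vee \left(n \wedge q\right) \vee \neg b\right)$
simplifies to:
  $n \wedge q$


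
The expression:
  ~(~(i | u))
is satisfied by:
  {i: True, u: True}
  {i: True, u: False}
  {u: True, i: False}


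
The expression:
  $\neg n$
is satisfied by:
  {n: False}


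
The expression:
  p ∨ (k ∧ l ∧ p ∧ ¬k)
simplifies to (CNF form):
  p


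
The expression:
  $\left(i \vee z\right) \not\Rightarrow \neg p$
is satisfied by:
  {p: True, i: True, z: True}
  {p: True, i: True, z: False}
  {p: True, z: True, i: False}


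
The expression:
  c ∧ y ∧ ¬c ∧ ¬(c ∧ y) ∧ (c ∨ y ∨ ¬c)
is never true.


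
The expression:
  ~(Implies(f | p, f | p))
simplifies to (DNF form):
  False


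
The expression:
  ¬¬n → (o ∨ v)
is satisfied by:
  {o: True, v: True, n: False}
  {o: True, v: False, n: False}
  {v: True, o: False, n: False}
  {o: False, v: False, n: False}
  {n: True, o: True, v: True}
  {n: True, o: True, v: False}
  {n: True, v: True, o: False}


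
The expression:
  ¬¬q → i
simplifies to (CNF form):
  i ∨ ¬q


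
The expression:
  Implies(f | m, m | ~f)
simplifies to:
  m | ~f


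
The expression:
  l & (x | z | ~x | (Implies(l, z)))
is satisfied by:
  {l: True}


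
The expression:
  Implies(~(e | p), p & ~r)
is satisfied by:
  {e: True, p: True}
  {e: True, p: False}
  {p: True, e: False}


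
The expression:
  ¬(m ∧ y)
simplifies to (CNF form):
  ¬m ∨ ¬y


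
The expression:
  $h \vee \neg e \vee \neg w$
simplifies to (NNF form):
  $h \vee \neg e \vee \neg w$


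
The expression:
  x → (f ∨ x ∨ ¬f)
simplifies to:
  True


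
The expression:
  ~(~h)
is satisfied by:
  {h: True}


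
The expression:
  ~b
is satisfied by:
  {b: False}


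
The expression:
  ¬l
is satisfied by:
  {l: False}


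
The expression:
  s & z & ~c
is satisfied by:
  {z: True, s: True, c: False}


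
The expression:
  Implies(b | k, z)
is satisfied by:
  {z: True, k: False, b: False}
  {b: True, z: True, k: False}
  {z: True, k: True, b: False}
  {b: True, z: True, k: True}
  {b: False, k: False, z: False}


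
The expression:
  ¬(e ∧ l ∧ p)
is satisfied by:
  {l: False, e: False, p: False}
  {p: True, l: False, e: False}
  {e: True, l: False, p: False}
  {p: True, e: True, l: False}
  {l: True, p: False, e: False}
  {p: True, l: True, e: False}
  {e: True, l: True, p: False}


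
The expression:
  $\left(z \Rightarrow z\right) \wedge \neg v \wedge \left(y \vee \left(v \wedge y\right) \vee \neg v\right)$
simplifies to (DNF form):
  $\neg v$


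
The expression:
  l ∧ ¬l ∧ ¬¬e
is never true.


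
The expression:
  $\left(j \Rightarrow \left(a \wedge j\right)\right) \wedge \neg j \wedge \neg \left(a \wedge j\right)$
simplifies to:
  $\neg j$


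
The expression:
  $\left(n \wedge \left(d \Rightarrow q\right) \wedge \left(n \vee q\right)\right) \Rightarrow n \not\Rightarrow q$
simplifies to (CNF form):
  $\neg n \vee \neg q$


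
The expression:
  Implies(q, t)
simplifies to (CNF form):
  t | ~q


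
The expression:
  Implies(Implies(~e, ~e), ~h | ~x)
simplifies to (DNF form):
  ~h | ~x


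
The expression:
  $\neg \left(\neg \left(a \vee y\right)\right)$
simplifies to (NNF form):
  $a \vee y$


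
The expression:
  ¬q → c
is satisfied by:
  {q: True, c: True}
  {q: True, c: False}
  {c: True, q: False}


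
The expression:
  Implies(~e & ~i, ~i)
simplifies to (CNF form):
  True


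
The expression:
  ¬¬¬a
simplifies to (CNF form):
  ¬a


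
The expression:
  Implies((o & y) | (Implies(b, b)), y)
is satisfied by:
  {y: True}


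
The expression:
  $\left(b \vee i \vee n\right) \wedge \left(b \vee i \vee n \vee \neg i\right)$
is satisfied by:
  {i: True, n: True, b: True}
  {i: True, n: True, b: False}
  {i: True, b: True, n: False}
  {i: True, b: False, n: False}
  {n: True, b: True, i: False}
  {n: True, b: False, i: False}
  {b: True, n: False, i: False}


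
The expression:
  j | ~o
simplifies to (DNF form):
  j | ~o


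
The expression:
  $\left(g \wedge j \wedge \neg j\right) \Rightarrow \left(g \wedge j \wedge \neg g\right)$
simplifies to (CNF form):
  $\text{True}$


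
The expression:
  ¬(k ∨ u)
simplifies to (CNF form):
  ¬k ∧ ¬u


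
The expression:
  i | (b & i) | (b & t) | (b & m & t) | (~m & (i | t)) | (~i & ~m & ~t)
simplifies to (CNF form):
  (b | i | ~m) & (i | t | ~m)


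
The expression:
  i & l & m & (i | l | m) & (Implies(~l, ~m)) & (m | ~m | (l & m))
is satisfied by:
  {m: True, i: True, l: True}


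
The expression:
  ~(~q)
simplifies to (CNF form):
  q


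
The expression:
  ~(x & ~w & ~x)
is always true.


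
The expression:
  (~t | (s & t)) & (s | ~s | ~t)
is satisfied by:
  {s: True, t: False}
  {t: False, s: False}
  {t: True, s: True}


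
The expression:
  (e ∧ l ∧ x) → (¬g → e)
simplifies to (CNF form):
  True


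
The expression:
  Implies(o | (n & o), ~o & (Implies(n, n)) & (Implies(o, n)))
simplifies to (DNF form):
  ~o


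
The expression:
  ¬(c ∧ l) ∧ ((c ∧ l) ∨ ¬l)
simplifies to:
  ¬l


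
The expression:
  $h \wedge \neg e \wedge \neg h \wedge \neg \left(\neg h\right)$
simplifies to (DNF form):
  $\text{False}$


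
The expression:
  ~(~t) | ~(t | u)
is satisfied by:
  {t: True, u: False}
  {u: False, t: False}
  {u: True, t: True}


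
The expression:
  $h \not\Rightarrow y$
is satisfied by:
  {h: True, y: False}


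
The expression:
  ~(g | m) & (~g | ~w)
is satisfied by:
  {g: False, m: False}


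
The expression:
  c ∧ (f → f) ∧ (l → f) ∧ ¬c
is never true.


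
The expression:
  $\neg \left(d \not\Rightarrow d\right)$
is always true.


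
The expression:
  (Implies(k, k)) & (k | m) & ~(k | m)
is never true.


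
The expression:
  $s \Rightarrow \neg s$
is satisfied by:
  {s: False}


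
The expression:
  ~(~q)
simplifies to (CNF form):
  q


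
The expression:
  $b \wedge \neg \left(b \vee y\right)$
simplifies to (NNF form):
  $\text{False}$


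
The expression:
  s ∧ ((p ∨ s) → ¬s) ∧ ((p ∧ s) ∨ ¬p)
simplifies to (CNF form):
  False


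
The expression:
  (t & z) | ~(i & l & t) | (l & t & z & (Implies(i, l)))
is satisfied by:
  {z: True, l: False, t: False, i: False}
  {z: False, l: False, t: False, i: False}
  {i: True, z: True, l: False, t: False}
  {i: True, z: False, l: False, t: False}
  {z: True, t: True, i: False, l: False}
  {t: True, i: False, l: False, z: False}
  {i: True, t: True, z: True, l: False}
  {i: True, t: True, z: False, l: False}
  {z: True, l: True, i: False, t: False}
  {l: True, i: False, t: False, z: False}
  {z: True, i: True, l: True, t: False}
  {i: True, l: True, z: False, t: False}
  {z: True, t: True, l: True, i: False}
  {t: True, l: True, i: False, z: False}
  {i: True, t: True, l: True, z: True}
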